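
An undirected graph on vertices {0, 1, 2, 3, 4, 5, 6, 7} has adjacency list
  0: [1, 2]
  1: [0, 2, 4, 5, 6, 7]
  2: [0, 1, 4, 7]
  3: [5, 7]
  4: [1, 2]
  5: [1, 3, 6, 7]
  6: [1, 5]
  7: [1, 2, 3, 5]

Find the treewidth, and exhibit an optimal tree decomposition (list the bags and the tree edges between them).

Every bag has size at most 3, so the width is 3 − 1 = 2 and tw(G) ≤ 2. For the lower bound, the 3 vertices {0, 1, 2} are pairwise adjacent, and any tree decomposition puts a clique entirely inside one bag — forcing width ≥ 2. The upper and lower bounds meet at 2, so that is the treewidth.

Treewidth 2.
Bags: B1 = {3, 5, 7}  B2 = {1, 5, 7}  B3 = {1, 2, 7}  B4 = {1, 5, 6}  B5 = {0, 1, 2}  B6 = {1, 2, 4}
Tree: B1–B2, B2–B3, B2–B4, B3–B5, B3–B6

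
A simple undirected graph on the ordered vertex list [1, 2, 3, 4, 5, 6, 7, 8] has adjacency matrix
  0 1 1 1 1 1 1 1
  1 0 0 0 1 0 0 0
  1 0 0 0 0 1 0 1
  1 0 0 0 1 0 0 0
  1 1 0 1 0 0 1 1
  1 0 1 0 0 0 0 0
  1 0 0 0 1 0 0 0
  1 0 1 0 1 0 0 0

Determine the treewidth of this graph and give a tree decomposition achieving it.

Treewidth 2.
One optimal decomposition is:
Bags: B1 = {1, 5, 7}  B2 = {1, 2, 5}  B3 = {1, 5, 8}  B4 = {1, 4, 5}  B5 = {1, 3, 8}  B6 = {1, 3, 6}
Tree: B1–B2, B1–B3, B2–B4, B3–B5, B5–B6

Each bag holds 3 vertices, so the decomposition has width 2, which upper-bounds the treewidth. On the other hand G contains the 3-clique {1, 3, 8}. A clique must lie in a single bag of any decomposition, so no decomposition can have width below 2. Hence tw(G) = 2 exactly.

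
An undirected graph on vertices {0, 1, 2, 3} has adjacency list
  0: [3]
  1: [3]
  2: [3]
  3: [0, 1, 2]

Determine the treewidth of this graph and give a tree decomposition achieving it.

Each bag holds 2 vertices, so the decomposition has width 1, which upper-bounds the treewidth. G has an edge, so its treewidth is at least 1. Therefore the treewidth is 1.

Treewidth 1.
One such decomposition:
Bags: B1 = {0, 3}  B2 = {2, 3}  B3 = {1, 3}
Tree: B1–B2, B1–B3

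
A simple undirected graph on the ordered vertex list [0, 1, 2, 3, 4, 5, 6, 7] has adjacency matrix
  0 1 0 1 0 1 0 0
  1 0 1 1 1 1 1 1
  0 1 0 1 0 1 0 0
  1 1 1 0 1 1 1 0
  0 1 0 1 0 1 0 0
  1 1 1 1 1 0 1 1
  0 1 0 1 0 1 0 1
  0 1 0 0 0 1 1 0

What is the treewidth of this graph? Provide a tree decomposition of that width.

The largest bag has 4 vertices, giving width 3; this decomposition certifies tw(G) ≤ 3. On the other hand G contains the 4-clique {0, 1, 3, 5}. A clique must lie in a single bag of any decomposition, so no decomposition can have width below 3. The upper and lower bounds meet at 3, so that is the treewidth.

Treewidth 3.
One optimal decomposition is:
Bags: B1 = {1, 3, 5, 6}  B2 = {1, 2, 3, 5}  B3 = {0, 1, 3, 5}  B4 = {1, 5, 6, 7}  B5 = {1, 3, 4, 5}
Tree: B1–B2, B1–B3, B1–B4, B1–B5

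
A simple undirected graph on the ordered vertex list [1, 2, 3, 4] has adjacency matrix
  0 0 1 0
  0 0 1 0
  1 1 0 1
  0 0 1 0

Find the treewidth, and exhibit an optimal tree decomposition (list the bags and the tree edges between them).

Every bag has size at most 2, so the width is 2 − 1 = 1 and tw(G) ≤ 1. Any graph with an edge has treewidth ≥ 1, and G has the edge 3–1. Hence tw(G) = 1 exactly.

Treewidth 1.
One such decomposition:
Bags: B1 = {1, 3}  B2 = {3, 4}  B3 = {2, 3}
Tree: B1–B2, B2–B3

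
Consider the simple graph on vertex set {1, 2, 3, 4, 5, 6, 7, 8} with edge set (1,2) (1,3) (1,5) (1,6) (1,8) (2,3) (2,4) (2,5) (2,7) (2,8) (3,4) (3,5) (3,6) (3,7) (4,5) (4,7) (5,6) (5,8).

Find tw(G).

3

A width-3 tree decomposition is:
Bags: B1 = {1, 2, 3, 5}  B2 = {1, 3, 5, 6}  B3 = {2, 3, 4, 5}  B4 = {2, 3, 4, 7}  B5 = {1, 2, 5, 8}
Tree: B1–B2, B1–B3, B3–B4, B1–B5
Each bag holds 4 vertices, so the decomposition has width 3, which upper-bounds the treewidth. For the lower bound, the 4 vertices {1, 2, 5, 8} are pairwise adjacent, and any tree decomposition puts a clique entirely inside one bag — forcing width ≥ 3. Combining the bounds, tw(G) = 3.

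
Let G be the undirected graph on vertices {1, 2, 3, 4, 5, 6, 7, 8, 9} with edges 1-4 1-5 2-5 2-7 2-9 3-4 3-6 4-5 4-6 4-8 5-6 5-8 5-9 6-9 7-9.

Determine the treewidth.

2

A width-2 tree decomposition is:
Bags: B1 = {1, 4, 5}  B2 = {4, 5, 6}  B3 = {5, 6, 9}  B4 = {2, 5, 9}  B5 = {3, 4, 6}  B6 = {4, 5, 8}  B7 = {2, 7, 9}
Tree: B1–B2, B2–B3, B3–B4, B2–B5, B1–B6, B4–B7
Every bag has size at most 3, so the width is 3 − 1 = 2 and tw(G) ≤ 2. On the other hand G contains the 3-clique {3, 4, 6}. A clique must lie in a single bag of any decomposition, so no decomposition can have width below 2. Therefore the treewidth is 2.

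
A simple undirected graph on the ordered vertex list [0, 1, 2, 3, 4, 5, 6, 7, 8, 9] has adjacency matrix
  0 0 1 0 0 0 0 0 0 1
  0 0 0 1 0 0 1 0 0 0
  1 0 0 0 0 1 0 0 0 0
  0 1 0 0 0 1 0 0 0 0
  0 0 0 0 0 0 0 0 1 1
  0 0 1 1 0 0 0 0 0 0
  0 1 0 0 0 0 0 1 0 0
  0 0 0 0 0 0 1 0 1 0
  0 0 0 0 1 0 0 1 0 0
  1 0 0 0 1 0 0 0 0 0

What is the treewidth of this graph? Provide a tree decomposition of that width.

Treewidth 2.
One optimal decomposition is:
Bags: B1 = {0, 4, 9}  B2 = {0, 4, 8}  B3 = {0, 7, 8}  B4 = {0, 6, 7}  B5 = {0, 1, 6}  B6 = {0, 1, 3}  B7 = {0, 3, 5}  B8 = {0, 2, 5}
Tree: B1–B2, B2–B3, B3–B4, B4–B5, B5–B6, B6–B7, B7–B8

The largest bag has 3 vertices, giving width 2; this decomposition certifies tw(G) ≤ 2. The edges 0–9–4–8–7–6–1–3–5–2–0 form a cycle, so G is not a tree and its treewidth is at least 2. Combining the bounds, tw(G) = 2.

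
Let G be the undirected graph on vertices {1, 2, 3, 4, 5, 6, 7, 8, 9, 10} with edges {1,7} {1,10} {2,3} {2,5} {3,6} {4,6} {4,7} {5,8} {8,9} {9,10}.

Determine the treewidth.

A width-2 tree decomposition is:
Bags: B1 = {8, 9, 10}  B2 = {1, 8, 10}  B3 = {1, 7, 8}  B4 = {4, 7, 8}  B5 = {4, 6, 8}  B6 = {3, 6, 8}  B7 = {2, 3, 8}  B8 = {2, 5, 8}
Tree: B1–B2, B2–B3, B3–B4, B4–B5, B5–B6, B6–B7, B7–B8
Each bag holds 3 vertices, so the decomposition has width 2, which upper-bounds the treewidth. The edges 8–9–10–1–7–4–6–3–2–5–8 form a cycle, so G is not a tree and its treewidth is at least 2. Therefore the treewidth is 2.

2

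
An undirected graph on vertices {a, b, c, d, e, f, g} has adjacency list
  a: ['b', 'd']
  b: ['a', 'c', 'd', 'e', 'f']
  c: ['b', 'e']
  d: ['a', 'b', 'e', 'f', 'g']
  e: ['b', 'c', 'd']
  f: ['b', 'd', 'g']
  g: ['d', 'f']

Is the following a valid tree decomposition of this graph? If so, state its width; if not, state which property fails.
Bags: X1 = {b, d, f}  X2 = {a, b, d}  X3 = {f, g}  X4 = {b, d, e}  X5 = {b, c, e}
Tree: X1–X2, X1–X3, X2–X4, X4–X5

No — edge (d,g) lies in no bag.

A tree decomposition must satisfy three properties: every vertex lies in some bag; for every edge, both endpoints lie together in some bag; and for every vertex, the bags containing it form a connected subtree. Here edge (d,g) lies in no bag, so the decomposition is invalid.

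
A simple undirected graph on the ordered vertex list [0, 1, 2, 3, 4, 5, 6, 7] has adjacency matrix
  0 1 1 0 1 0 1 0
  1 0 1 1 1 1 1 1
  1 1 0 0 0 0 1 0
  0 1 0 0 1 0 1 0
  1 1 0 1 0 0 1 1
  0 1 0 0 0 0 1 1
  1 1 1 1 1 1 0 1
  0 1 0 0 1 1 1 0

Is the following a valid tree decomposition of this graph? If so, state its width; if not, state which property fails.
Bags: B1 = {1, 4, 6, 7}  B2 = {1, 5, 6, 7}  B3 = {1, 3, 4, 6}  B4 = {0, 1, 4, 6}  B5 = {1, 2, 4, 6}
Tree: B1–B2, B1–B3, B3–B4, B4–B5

No — edge (0,2) lies in no bag.

A tree decomposition must satisfy three properties: every vertex lies in some bag; for every edge, both endpoints lie together in some bag; and for every vertex, the bags containing it form a connected subtree. Here edge (0,2) lies in no bag, so the decomposition is invalid.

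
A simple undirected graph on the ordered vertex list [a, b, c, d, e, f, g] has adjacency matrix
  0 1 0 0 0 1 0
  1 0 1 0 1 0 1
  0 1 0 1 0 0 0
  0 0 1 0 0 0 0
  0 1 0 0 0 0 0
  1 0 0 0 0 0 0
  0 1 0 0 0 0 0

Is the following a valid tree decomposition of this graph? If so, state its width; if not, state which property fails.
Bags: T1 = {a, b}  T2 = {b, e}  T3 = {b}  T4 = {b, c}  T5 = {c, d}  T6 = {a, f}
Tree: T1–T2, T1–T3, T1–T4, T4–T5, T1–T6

No — vertex g appears in no bag.

A tree decomposition must satisfy three properties: every vertex lies in some bag; for every edge, both endpoints lie together in some bag; and for every vertex, the bags containing it form a connected subtree. Here vertex g appears in no bag, so the decomposition is invalid.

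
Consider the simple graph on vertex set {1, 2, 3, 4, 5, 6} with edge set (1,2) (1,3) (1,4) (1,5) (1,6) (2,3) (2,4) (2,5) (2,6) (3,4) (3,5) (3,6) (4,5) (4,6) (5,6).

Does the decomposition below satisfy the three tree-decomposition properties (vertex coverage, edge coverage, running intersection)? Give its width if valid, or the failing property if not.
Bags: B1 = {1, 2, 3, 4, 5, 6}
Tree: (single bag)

Checking the three conditions: (i) the bags cover all of {1, 2, 3, 4, 5, 6}; (ii) for each edge, some bag contains both endpoints; (iii) the bags containing any fixed vertex form a subtree. All hold, so the decomposition is valid with width 6 − 1 = 5.

Yes; width 5.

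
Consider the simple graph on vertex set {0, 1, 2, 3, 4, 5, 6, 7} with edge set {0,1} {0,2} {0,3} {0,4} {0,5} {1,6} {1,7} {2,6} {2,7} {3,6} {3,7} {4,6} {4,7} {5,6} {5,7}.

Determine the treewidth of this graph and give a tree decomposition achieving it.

Treewidth 3.
Bags: B1 = {0, 5, 6, 7}  B2 = {0, 3, 6, 7}  B3 = {0, 2, 6, 7}  B4 = {0, 4, 6, 7}  B5 = {0, 1, 6, 7}
Tree: B1–B2, B2–B3, B3–B4, B4–B5

The largest bag has 4 vertices, giving width 3; this decomposition certifies tw(G) ≤ 3. For the lower bound: the 4 vertex sets {5,6}, {0,3}, {7}, {2} are disjoint, each induces a connected subgraph, and every pair is joined by at least one edge of G. Contracting each set to a single vertex therefore yields K_{4} as a minor, and since treewidth is minor-monotone, tw(G) ≥ tw(K_{4}) = 3. Therefore the treewidth is 3.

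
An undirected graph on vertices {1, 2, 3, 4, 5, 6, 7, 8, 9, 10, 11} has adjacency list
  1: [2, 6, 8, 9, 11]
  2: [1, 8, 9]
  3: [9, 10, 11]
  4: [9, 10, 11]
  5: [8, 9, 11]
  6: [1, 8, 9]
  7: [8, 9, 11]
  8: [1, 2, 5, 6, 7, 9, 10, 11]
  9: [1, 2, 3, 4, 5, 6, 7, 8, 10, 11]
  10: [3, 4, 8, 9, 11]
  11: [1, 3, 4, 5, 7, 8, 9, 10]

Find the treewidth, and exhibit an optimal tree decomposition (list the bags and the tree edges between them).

Treewidth 3.
One optimal decomposition is:
Bags: B1 = {1, 8, 9, 11}  B2 = {5, 8, 9, 11}  B3 = {1, 2, 8, 9}  B4 = {7, 8, 9, 11}  B5 = {8, 9, 10, 11}  B6 = {4, 9, 10, 11}  B7 = {3, 9, 10, 11}  B8 = {1, 6, 8, 9}
Tree: B1–B2, B1–B3, B2–B4, B2–B5, B5–B6, B6–B7, B3–B8

Every bag has size at most 4, so the width is 4 − 1 = 3 and tw(G) ≤ 3. On the other hand G contains the 4-clique {1, 2, 8, 9}. A clique must lie in a single bag of any decomposition, so no decomposition can have width below 3. The upper and lower bounds meet at 3, so that is the treewidth.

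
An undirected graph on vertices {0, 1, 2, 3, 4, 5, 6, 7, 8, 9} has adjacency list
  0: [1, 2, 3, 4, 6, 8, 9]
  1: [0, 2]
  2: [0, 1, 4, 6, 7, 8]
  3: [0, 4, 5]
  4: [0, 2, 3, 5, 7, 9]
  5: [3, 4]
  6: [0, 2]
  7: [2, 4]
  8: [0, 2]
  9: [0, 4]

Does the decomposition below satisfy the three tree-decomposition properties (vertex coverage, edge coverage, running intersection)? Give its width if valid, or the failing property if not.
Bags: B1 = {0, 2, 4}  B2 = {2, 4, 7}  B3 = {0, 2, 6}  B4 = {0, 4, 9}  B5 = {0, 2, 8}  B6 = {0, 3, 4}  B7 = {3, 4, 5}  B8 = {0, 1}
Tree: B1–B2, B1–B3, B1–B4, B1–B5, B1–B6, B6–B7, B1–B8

A tree decomposition must satisfy three properties: every vertex lies in some bag; for every edge, both endpoints lie together in some bag; and for every vertex, the bags containing it form a connected subtree. Here edge (2,1) lies in no bag, so the decomposition is invalid.

No — edge (2,1) lies in no bag.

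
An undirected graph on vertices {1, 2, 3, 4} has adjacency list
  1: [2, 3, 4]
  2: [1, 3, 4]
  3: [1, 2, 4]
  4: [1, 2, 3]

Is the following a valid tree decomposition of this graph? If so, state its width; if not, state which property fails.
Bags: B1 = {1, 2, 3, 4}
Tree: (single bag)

Vertex coverage: the bags together contain {1, 2, 3, 4}, the full vertex set. Edge coverage: each edge of G has both endpoints in at least one bag. Running intersection: for every vertex, the bags containing it form a connected subtree. All three properties hold, so this is a valid tree decomposition of width max|bag| − 1 = 3, and hence tw(G) ≤ 3.

Yes; width 3.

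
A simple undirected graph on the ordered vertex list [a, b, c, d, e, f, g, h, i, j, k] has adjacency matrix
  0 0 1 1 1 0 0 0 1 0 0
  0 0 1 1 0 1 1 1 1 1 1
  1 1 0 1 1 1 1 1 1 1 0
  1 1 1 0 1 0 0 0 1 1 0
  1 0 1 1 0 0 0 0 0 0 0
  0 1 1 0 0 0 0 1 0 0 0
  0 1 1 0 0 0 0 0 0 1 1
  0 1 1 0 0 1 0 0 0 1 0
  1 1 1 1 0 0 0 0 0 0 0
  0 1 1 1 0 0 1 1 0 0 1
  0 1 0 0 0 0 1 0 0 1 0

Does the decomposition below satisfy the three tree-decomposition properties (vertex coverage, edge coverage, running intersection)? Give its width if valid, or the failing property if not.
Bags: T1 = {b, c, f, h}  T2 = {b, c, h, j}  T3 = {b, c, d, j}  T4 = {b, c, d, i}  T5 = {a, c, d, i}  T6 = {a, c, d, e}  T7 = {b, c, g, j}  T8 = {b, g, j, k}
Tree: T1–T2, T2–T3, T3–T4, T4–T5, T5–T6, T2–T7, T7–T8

Every vertex of G appears in some bag (union = {a, b, c, d, e, f, g, h, i, j, k}); every edge is covered by a bag; and for each vertex v the set of bags containing v is connected in the bag tree. The decomposition is therefore valid. The largest bag has 4 vertices, so the width is 3.

Yes; width 3.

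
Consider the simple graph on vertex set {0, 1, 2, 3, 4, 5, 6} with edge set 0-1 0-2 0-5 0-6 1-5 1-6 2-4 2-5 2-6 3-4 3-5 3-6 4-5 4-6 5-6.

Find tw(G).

A width-3 tree decomposition is:
Bags: B1 = {2, 4, 5, 6}  B2 = {0, 2, 5, 6}  B3 = {3, 4, 5, 6}  B4 = {0, 1, 5, 6}
Tree: B1–B2, B1–B3, B2–B4
Each bag holds 4 vertices, so the decomposition has width 3, which upper-bounds the treewidth. For the lower bound, the 4 vertices {0, 1, 5, 6} are pairwise adjacent, and any tree decomposition puts a clique entirely inside one bag — forcing width ≥ 3. The upper and lower bounds meet at 3, so that is the treewidth.

3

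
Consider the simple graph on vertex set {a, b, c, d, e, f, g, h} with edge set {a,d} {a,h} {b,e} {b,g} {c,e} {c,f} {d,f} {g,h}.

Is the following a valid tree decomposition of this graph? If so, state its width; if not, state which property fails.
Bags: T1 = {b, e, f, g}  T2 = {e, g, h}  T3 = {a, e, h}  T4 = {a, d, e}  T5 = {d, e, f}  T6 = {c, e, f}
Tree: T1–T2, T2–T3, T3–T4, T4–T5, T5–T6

No — bags containing vertex f are not connected in the tree.

A tree decomposition must satisfy three properties: every vertex lies in some bag; for every edge, both endpoints lie together in some bag; and for every vertex, the bags containing it form a connected subtree. Here bags containing vertex f are not connected in the tree, so the decomposition is invalid.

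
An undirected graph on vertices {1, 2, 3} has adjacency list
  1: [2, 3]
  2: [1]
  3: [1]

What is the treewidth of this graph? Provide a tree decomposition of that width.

The largest bag has 2 vertices, giving width 1; this decomposition certifies tw(G) ≤ 1. Any graph with an edge has treewidth ≥ 1, and G has the edge 3–1. The upper and lower bounds meet at 1, so that is the treewidth.

Treewidth 1.
One such decomposition:
Bags: B1 = {1, 3}  B2 = {1, 2}
Tree: B1–B2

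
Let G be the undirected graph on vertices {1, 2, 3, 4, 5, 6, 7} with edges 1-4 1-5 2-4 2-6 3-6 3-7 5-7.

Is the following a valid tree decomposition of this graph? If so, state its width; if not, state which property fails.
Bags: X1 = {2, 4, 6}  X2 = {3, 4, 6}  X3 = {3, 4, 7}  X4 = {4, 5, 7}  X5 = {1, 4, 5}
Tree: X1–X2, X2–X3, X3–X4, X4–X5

Yes; width 2.

Every vertex of G appears in some bag (union = {1, 2, 3, 4, 5, 6, 7}); every edge is covered by a bag; and for each vertex v the set of bags containing v is connected in the bag tree. The decomposition is therefore valid. The largest bag has 3 vertices, so the width is 2.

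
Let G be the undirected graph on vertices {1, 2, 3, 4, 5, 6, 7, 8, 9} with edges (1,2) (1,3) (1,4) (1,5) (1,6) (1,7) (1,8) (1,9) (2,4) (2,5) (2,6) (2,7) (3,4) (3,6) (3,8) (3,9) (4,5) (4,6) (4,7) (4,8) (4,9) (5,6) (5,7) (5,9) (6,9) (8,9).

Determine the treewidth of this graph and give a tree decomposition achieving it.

Every bag has size at most 5, so the width is 5 − 1 = 4 and tw(G) ≤ 4. On the other hand G contains the 5-clique {1, 3, 4, 8, 9}. A clique must lie in a single bag of any decomposition, so no decomposition can have width below 4. Therefore the treewidth is 4.

Treewidth 4.
One optimal decomposition is:
Bags: B1 = {1, 2, 4, 5, 7}  B2 = {1, 2, 4, 5, 6}  B3 = {1, 4, 5, 6, 9}  B4 = {1, 3, 4, 6, 9}  B5 = {1, 3, 4, 8, 9}
Tree: B1–B2, B2–B3, B3–B4, B4–B5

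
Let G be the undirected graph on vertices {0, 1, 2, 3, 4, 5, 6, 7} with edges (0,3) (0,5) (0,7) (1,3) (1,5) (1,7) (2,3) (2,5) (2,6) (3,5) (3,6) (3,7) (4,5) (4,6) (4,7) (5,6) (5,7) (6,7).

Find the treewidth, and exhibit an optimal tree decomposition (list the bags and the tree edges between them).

Treewidth 3.
One optimal decomposition is:
Bags: B1 = {3, 5, 6, 7}  B2 = {1, 3, 5, 7}  B3 = {0, 3, 5, 7}  B4 = {2, 3, 5, 6}  B5 = {4, 5, 6, 7}
Tree: B1–B2, B2–B3, B1–B4, B1–B5

Each bag holds 4 vertices, so the decomposition has width 3, which upper-bounds the treewidth. On the other hand G contains the 4-clique {2, 3, 5, 6}. A clique must lie in a single bag of any decomposition, so no decomposition can have width below 3. Hence tw(G) = 3 exactly.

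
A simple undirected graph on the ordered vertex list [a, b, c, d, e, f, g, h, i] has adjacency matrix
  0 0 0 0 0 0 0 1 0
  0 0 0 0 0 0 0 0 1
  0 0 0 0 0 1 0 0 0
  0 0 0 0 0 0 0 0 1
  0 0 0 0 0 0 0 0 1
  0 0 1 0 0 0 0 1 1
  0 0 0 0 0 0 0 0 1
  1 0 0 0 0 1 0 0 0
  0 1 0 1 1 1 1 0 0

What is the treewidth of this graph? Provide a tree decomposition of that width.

Treewidth 1.
Bags: B1 = {f, i}  B2 = {f, h}  B3 = {c, f}  B4 = {b, i}  B5 = {d, i}  B6 = {g, i}  B7 = {a, h}  B8 = {e, i}
Tree: B1–B2, B1–B3, B1–B4, B1–B5, B5–B6, B2–B7, B4–B8

Every bag has size at most 2, so the width is 2 − 1 = 1 and tw(G) ≤ 1. Since G has at least one edge (e.g. f–i), it is not an edgeless graph, so tw(G) ≥ 1. Therefore the treewidth is 1.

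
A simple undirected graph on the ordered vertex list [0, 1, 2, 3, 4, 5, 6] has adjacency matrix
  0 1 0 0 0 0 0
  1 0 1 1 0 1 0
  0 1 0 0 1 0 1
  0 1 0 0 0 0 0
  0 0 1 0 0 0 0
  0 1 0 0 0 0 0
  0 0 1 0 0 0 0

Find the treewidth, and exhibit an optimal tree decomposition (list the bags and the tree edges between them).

Every bag has size at most 2, so the width is 2 − 1 = 1 and tw(G) ≤ 1. G has an edge, so its treewidth is at least 1. The upper and lower bounds meet at 1, so that is the treewidth.

Treewidth 1.
One such decomposition:
Bags: B1 = {0, 1}  B2 = {1, 2}  B3 = {2, 6}  B4 = {1, 3}  B5 = {2, 4}  B6 = {1, 5}
Tree: B1–B2, B2–B3, B1–B4, B2–B5, B4–B6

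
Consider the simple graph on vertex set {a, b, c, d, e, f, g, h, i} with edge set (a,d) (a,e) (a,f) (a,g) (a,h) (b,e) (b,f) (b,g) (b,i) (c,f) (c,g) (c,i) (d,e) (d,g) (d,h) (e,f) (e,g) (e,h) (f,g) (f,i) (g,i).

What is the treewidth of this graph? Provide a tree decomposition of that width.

Each bag holds 4 vertices, so the decomposition has width 3, which upper-bounds the treewidth. For the lower bound, the 4 vertices {a, d, e, g} are pairwise adjacent, and any tree decomposition puts a clique entirely inside one bag — forcing width ≥ 3. Hence tw(G) = 3 exactly.

Treewidth 3.
One such decomposition:
Bags: B1 = {b, e, f, g}  B2 = {a, e, f, g}  B3 = {b, f, g, i}  B4 = {c, f, g, i}  B5 = {a, d, e, g}  B6 = {a, d, e, h}
Tree: B1–B2, B1–B3, B3–B4, B2–B5, B5–B6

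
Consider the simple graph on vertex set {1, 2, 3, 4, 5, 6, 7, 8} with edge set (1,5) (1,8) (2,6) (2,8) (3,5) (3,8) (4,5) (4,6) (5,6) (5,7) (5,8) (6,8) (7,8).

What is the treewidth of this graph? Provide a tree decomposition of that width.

The largest bag has 3 vertices, giving width 2; this decomposition certifies tw(G) ≤ 2. Conversely, {2, 6, 8} is a clique of size 3, and the vertices of any clique must share a bag in every tree decomposition; so some bag has ≥ 3 vertices and tw(G) ≥ 2. Hence tw(G) = 2 exactly.

Treewidth 2.
One such decomposition:
Bags: B1 = {1, 5, 8}  B2 = {5, 6, 8}  B3 = {2, 6, 8}  B4 = {5, 7, 8}  B5 = {4, 5, 6}  B6 = {3, 5, 8}
Tree: B1–B2, B2–B3, B1–B4, B2–B5, B1–B6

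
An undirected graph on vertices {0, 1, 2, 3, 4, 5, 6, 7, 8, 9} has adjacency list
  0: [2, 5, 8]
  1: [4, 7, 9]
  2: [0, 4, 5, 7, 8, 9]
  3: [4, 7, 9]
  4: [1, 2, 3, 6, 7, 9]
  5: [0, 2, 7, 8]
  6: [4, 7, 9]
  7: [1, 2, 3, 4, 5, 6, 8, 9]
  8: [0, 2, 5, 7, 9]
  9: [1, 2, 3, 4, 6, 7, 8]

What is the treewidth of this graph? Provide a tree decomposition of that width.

Every bag has size at most 4, so the width is 4 − 1 = 3 and tw(G) ≤ 3. Conversely, {0, 2, 5, 8} is a clique of size 4, and the vertices of any clique must share a bag in every tree decomposition; so some bag has ≥ 4 vertices and tw(G) ≥ 3. Combining the bounds, tw(G) = 3.

Treewidth 3.
Bags: B1 = {4, 6, 7, 9}  B2 = {1, 4, 7, 9}  B3 = {2, 4, 7, 9}  B4 = {2, 7, 8, 9}  B5 = {2, 5, 7, 8}  B6 = {0, 2, 5, 8}  B7 = {3, 4, 7, 9}
Tree: B1–B2, B1–B3, B3–B4, B4–B5, B5–B6, B2–B7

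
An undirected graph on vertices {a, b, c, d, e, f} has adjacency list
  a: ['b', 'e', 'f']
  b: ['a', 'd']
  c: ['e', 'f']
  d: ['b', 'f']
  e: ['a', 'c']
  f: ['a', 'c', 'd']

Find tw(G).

2

A width-2 tree decomposition is:
Bags: B1 = {a, c, e}  B2 = {a, c, f}  B3 = {a, b, f}  B4 = {b, d, f}
Tree: B1–B2, B2–B3, B3–B4
Each bag holds 3 vertices, so the decomposition has width 2, which upper-bounds the treewidth. For the lower bound, G contains the cycle e–c–f–a–e, so G is not a forest; only forests have treewidth ≤ 1, hence tw(G) ≥ 2. Therefore the treewidth is 2.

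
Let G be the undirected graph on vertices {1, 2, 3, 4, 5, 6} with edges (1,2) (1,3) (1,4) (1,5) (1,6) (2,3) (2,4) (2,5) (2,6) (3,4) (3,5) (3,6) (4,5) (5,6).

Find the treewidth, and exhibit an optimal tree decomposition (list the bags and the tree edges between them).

Treewidth 4.
Bags: B1 = {1, 2, 3, 5, 6}  B2 = {1, 2, 3, 4, 5}
Tree: B1–B2

The largest bag has 5 vertices, giving width 4; this decomposition certifies tw(G) ≤ 4. On the other hand G contains the 5-clique {1, 2, 3, 4, 5}. A clique must lie in a single bag of any decomposition, so no decomposition can have width below 4. The upper and lower bounds meet at 4, so that is the treewidth.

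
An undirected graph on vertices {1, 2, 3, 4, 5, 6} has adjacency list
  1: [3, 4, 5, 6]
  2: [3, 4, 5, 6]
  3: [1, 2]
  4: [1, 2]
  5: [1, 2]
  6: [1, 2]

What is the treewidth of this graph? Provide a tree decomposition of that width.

Every bag has size at most 3, so the width is 3 − 1 = 2 and tw(G) ≤ 2. Since 2–4–1–5–2 is a cycle in G, G is not acyclic. Forests are exactly the graphs of treewidth ≤ 1, so tw(G) ≥ 2. The upper and lower bounds meet at 2, so that is the treewidth.

Treewidth 2.
One such decomposition:
Bags: B1 = {1, 2, 4}  B2 = {1, 2, 5}  B3 = {1, 2, 6}  B4 = {1, 2, 3}
Tree: B1–B2, B2–B3, B3–B4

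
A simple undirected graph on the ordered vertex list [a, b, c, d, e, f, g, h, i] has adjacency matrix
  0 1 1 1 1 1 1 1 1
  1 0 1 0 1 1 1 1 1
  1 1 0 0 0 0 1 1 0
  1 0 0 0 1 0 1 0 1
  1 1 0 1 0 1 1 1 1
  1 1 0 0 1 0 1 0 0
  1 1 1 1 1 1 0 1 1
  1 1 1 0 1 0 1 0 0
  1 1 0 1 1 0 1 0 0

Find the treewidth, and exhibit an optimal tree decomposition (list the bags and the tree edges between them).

The largest bag has 5 vertices, giving width 4; this decomposition certifies tw(G) ≤ 4. Conversely, {a, d, e, g, i} is a clique of size 5, and the vertices of any clique must share a bag in every tree decomposition; so some bag has ≥ 5 vertices and tw(G) ≥ 4. The upper and lower bounds meet at 4, so that is the treewidth.

Treewidth 4.
One optimal decomposition is:
Bags: B1 = {a, b, e, g, h}  B2 = {a, b, e, g, i}  B3 = {a, d, e, g, i}  B4 = {a, b, c, g, h}  B5 = {a, b, e, f, g}
Tree: B1–B2, B2–B3, B1–B4, B1–B5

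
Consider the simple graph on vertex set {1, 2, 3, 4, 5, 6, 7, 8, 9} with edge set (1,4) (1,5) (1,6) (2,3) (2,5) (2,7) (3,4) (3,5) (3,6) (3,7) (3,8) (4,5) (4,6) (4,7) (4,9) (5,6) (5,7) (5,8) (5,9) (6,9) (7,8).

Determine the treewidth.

3

A width-3 tree decomposition is:
Bags: B1 = {3, 4, 5, 6}  B2 = {3, 4, 5, 7}  B3 = {1, 4, 5, 6}  B4 = {2, 3, 5, 7}  B5 = {3, 5, 7, 8}  B6 = {4, 5, 6, 9}
Tree: B1–B2, B1–B3, B2–B4, B4–B5, B1–B6
The largest bag has 4 vertices, giving width 3; this decomposition certifies tw(G) ≤ 3. On the other hand G contains the 4-clique {1, 4, 5, 6}. A clique must lie in a single bag of any decomposition, so no decomposition can have width below 3. Hence tw(G) = 3 exactly.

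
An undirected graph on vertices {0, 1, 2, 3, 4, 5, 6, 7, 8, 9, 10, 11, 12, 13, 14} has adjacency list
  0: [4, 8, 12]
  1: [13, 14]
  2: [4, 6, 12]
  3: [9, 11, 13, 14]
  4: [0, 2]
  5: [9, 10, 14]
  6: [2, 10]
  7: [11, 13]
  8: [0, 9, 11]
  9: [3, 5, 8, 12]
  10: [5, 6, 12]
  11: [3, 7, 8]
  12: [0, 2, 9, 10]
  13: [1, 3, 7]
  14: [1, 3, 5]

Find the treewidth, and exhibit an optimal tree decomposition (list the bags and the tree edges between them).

Treewidth 3.
One optimal decomposition is:
Bags: B1 = {2, 4, 6, 10}  B2 = {2, 4, 10, 12}  B3 = {0, 4, 10, 12}  B4 = {0, 5, 10, 12}  B5 = {0, 5, 9, 12}  B6 = {0, 5, 8, 9}  B7 = {5, 8, 9, 14}  B8 = {3, 8, 9, 14}  B9 = {3, 8, 11, 14}  B10 = {1, 3, 11, 14}  B11 = {1, 3, 11, 13}  B12 = {1, 7, 11, 13}
Tree: B1–B2, B2–B3, B3–B4, B4–B5, B5–B6, B6–B7, B7–B8, B8–B9, B9–B10, B10–B11, B11–B12

The largest bag has 4 vertices, giving width 3; this decomposition certifies tw(G) ≤ 3. For the lower bound: the 4 vertex sets {2,4,6}, {10}, {12}, {0,5,8,9} are disjoint, each induces a connected subgraph, and every pair is joined by at least one edge of G. Contracting each set to a single vertex therefore yields K_{4} as a minor, and since treewidth is minor-monotone, tw(G) ≥ tw(K_{4}) = 3. Hence tw(G) = 3 exactly.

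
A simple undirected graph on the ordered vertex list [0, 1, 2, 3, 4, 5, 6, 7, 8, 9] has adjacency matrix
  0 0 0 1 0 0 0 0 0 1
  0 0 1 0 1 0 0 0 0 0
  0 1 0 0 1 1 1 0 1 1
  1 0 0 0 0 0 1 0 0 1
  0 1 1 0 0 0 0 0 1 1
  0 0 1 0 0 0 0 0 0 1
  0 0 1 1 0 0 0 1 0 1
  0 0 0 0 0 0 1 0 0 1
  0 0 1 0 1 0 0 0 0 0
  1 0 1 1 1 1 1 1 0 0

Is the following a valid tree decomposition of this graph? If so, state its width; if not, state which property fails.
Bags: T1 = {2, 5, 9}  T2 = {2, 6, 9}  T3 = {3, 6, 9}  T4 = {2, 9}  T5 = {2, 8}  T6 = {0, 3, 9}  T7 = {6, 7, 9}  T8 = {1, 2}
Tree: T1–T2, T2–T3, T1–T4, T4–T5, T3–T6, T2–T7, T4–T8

A tree decomposition must satisfy three properties: every vertex lies in some bag; for every edge, both endpoints lie together in some bag; and for every vertex, the bags containing it form a connected subtree. Here vertex 4 appears in no bag, so the decomposition is invalid.

No — vertex 4 appears in no bag.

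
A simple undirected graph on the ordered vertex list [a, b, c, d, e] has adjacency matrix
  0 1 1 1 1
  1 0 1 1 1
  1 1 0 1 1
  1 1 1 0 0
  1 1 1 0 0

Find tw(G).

A width-3 tree decomposition is:
Bags: B1 = {a, b, c, d}  B2 = {a, b, c, e}
Tree: B1–B2
The largest bag has 4 vertices, giving width 3; this decomposition certifies tw(G) ≤ 3. For the lower bound, the 4 vertices {a, b, c, d} are pairwise adjacent, and any tree decomposition puts a clique entirely inside one bag — forcing width ≥ 3. Therefore the treewidth is 3.

3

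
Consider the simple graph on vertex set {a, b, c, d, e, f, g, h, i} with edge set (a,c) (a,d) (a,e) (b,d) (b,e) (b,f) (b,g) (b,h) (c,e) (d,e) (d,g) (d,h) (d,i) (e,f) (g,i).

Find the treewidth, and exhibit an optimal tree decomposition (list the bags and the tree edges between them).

The largest bag has 3 vertices, giving width 2; this decomposition certifies tw(G) ≤ 2. On the other hand G contains the 3-clique {a, d, e}. A clique must lie in a single bag of any decomposition, so no decomposition can have width below 2. Combining the bounds, tw(G) = 2.

Treewidth 2.
One optimal decomposition is:
Bags: B1 = {b, d, g}  B2 = {b, d, e}  B3 = {b, d, h}  B4 = {a, d, e}  B5 = {a, c, e}  B6 = {d, g, i}  B7 = {b, e, f}
Tree: B1–B2, B2–B3, B2–B4, B4–B5, B1–B6, B2–B7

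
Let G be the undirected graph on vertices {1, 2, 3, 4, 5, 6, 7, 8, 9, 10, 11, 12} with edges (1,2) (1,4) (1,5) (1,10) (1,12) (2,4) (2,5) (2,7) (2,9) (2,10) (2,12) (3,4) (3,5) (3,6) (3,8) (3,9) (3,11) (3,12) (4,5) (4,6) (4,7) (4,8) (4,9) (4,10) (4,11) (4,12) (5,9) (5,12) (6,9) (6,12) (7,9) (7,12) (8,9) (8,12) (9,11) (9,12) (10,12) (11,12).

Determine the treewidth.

4

A width-4 tree decomposition is:
Bags: B1 = {3, 4, 5, 9, 12}  B2 = {2, 4, 5, 9, 12}  B3 = {1, 2, 4, 5, 12}  B4 = {3, 4, 9, 11, 12}  B5 = {1, 2, 4, 10, 12}  B6 = {3, 4, 6, 9, 12}  B7 = {2, 4, 7, 9, 12}  B8 = {3, 4, 8, 9, 12}
Tree: B1–B2, B2–B3, B1–B4, B3–B5, B1–B6, B2–B7, B4–B8
The largest bag has 5 vertices, giving width 4; this decomposition certifies tw(G) ≤ 4. For the lower bound, the 5 vertices {1, 2, 4, 10, 12} are pairwise adjacent, and any tree decomposition puts a clique entirely inside one bag — forcing width ≥ 4. Hence tw(G) = 4 exactly.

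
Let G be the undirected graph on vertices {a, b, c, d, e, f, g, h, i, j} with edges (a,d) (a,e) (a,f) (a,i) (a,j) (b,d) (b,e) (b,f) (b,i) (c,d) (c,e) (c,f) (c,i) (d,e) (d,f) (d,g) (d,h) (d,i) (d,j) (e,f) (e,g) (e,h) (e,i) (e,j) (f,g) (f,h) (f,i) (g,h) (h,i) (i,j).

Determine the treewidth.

A width-4 tree decomposition is:
Bags: B1 = {d, e, f, h, i}  B2 = {a, d, e, f, i}  B3 = {b, d, e, f, i}  B4 = {d, e, f, g, h}  B5 = {a, d, e, i, j}  B6 = {c, d, e, f, i}
Tree: B1–B2, B2–B3, B1–B4, B2–B5, B3–B6
Every bag has size at most 5, so the width is 5 − 1 = 4 and tw(G) ≤ 4. For the lower bound, the 5 vertices {a, d, e, i, j} are pairwise adjacent, and any tree decomposition puts a clique entirely inside one bag — forcing width ≥ 4. Combining the bounds, tw(G) = 4.

4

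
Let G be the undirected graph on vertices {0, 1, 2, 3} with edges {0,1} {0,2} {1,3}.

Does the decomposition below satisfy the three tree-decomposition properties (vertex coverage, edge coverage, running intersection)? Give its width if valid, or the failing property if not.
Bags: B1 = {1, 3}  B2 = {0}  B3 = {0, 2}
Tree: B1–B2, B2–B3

No — edge (1,0) lies in no bag.

A tree decomposition must satisfy three properties: every vertex lies in some bag; for every edge, both endpoints lie together in some bag; and for every vertex, the bags containing it form a connected subtree. Here edge (1,0) lies in no bag, so the decomposition is invalid.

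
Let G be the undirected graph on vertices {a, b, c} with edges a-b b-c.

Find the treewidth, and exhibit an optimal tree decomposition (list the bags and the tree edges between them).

Every bag has size at most 2, so the width is 2 − 1 = 1 and tw(G) ≤ 1. Any graph with an edge has treewidth ≥ 1, and G has the edge b–c. Hence tw(G) = 1 exactly.

Treewidth 1.
One such decomposition:
Bags: B1 = {b, c}  B2 = {a, b}
Tree: B1–B2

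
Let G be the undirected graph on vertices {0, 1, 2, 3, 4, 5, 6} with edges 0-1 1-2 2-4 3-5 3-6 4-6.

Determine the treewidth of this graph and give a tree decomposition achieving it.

Each bag holds 2 vertices, so the decomposition has width 1, which upper-bounds the treewidth. G has an edge, so its treewidth is at least 1. Combining the bounds, tw(G) = 1.

Treewidth 1.
One optimal decomposition is:
Bags: B1 = {3, 5}  B2 = {3, 6}  B3 = {4, 6}  B4 = {2, 4}  B5 = {1, 2}  B6 = {0, 1}
Tree: B1–B2, B2–B3, B3–B4, B4–B5, B5–B6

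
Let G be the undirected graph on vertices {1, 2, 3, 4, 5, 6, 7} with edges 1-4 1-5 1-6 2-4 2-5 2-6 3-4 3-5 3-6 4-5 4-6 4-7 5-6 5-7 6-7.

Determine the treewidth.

A width-3 tree decomposition is:
Bags: B1 = {4, 5, 6, 7}  B2 = {2, 4, 5, 6}  B3 = {3, 4, 5, 6}  B4 = {1, 4, 5, 6}
Tree: B1–B2, B2–B3, B1–B4
Every bag has size at most 4, so the width is 4 − 1 = 3 and tw(G) ≤ 3. Conversely, {1, 4, 5, 6} is a clique of size 4, and the vertices of any clique must share a bag in every tree decomposition; so some bag has ≥ 4 vertices and tw(G) ≥ 3. The upper and lower bounds meet at 3, so that is the treewidth.

3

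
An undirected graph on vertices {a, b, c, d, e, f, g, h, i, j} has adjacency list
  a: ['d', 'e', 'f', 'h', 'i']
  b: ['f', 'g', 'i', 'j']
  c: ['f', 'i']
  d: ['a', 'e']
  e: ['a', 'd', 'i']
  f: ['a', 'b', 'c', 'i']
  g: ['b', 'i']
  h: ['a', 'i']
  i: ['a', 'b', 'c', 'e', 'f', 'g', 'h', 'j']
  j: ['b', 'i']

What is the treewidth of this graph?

2

A width-2 tree decomposition is:
Bags: B1 = {a, f, i}  B2 = {a, h, i}  B3 = {b, f, i}  B4 = {a, e, i}  B5 = {c, f, i}  B6 = {a, d, e}  B7 = {b, i, j}  B8 = {b, g, i}
Tree: B1–B2, B1–B3, B2–B4, B1–B5, B4–B6, B3–B7, B3–B8
Each bag holds 3 vertices, so the decomposition has width 2, which upper-bounds the treewidth. On the other hand G contains the 3-clique {a, d, e}. A clique must lie in a single bag of any decomposition, so no decomposition can have width below 2. Combining the bounds, tw(G) = 2.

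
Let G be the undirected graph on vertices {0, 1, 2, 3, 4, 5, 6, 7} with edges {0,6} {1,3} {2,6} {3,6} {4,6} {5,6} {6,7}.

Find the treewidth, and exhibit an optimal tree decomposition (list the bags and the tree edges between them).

Treewidth 1.
One optimal decomposition is:
Bags: B1 = {5, 6}  B2 = {3, 6}  B3 = {2, 6}  B4 = {6, 7}  B5 = {0, 6}  B6 = {4, 6}  B7 = {1, 3}
Tree: B1–B2, B1–B3, B1–B4, B1–B5, B5–B6, B2–B7

The largest bag has 2 vertices, giving width 1; this decomposition certifies tw(G) ≤ 1. G has an edge, so its treewidth is at least 1. Hence tw(G) = 1 exactly.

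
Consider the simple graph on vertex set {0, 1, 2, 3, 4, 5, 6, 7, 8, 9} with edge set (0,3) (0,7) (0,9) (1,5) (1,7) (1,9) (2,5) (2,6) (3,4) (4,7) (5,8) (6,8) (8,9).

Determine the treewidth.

2

A width-2 tree decomposition is:
Bags: B1 = {3, 4, 7}  B2 = {0, 3, 7}  B3 = {0, 1, 7}  B4 = {0, 1, 9}  B5 = {1, 5, 9}  B6 = {5, 8, 9}  B7 = {2, 5, 8}  B8 = {2, 6, 8}
Tree: B1–B2, B2–B3, B3–B4, B4–B5, B5–B6, B6–B7, B7–B8
Each bag holds 3 vertices, so the decomposition has width 2, which upper-bounds the treewidth. The edges 4–3–0–7–4 form a cycle, so G is not a tree and its treewidth is at least 2. Combining the bounds, tw(G) = 2.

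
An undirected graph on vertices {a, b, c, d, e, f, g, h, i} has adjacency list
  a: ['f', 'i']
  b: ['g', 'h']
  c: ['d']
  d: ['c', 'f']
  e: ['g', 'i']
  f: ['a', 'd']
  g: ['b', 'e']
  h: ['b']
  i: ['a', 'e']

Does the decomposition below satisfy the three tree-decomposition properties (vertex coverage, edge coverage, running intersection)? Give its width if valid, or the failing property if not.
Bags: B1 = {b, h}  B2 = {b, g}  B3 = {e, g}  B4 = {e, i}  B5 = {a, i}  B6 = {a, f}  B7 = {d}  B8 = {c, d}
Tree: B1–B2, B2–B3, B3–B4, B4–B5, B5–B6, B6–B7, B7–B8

No — edge (f,d) lies in no bag.

A tree decomposition must satisfy three properties: every vertex lies in some bag; for every edge, both endpoints lie together in some bag; and for every vertex, the bags containing it form a connected subtree. Here edge (f,d) lies in no bag, so the decomposition is invalid.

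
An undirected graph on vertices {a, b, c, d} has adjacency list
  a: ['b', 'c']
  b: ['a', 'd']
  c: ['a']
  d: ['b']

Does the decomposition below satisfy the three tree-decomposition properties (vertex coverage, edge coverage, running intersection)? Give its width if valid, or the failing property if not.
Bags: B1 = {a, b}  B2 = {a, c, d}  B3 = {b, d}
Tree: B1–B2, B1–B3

No — bags containing vertex d are not connected in the tree.

A tree decomposition must satisfy three properties: every vertex lies in some bag; for every edge, both endpoints lie together in some bag; and for every vertex, the bags containing it form a connected subtree. Here bags containing vertex d are not connected in the tree, so the decomposition is invalid.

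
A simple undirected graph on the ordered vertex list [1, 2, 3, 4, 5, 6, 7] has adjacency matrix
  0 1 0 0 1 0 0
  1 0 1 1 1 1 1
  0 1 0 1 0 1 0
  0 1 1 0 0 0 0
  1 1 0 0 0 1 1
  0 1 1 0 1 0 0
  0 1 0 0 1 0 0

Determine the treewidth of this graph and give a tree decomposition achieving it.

Every bag has size at most 3, so the width is 3 − 1 = 2 and tw(G) ≤ 2. For the lower bound, the 3 vertices {2, 3, 4} are pairwise adjacent, and any tree decomposition puts a clique entirely inside one bag — forcing width ≥ 2. Combining the bounds, tw(G) = 2.

Treewidth 2.
One such decomposition:
Bags: B1 = {2, 3, 6}  B2 = {2, 5, 6}  B3 = {2, 5, 7}  B4 = {2, 3, 4}  B5 = {1, 2, 5}
Tree: B1–B2, B2–B3, B1–B4, B3–B5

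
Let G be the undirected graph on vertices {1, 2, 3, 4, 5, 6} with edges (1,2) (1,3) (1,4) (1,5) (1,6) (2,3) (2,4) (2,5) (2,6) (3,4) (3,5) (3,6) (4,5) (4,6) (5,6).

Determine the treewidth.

5

A width-5 tree decomposition is:
Bags: B1 = {1, 2, 3, 4, 5, 6}
Tree: (single bag)
With just one bag of size 6, the width is 6 − 1 = 5, so tw(G) ≤ 5. On the other hand G contains the 6-clique {1, 2, 3, 4, 5, 6}. A clique must lie in a single bag of any decomposition, so no decomposition can have width below 5. Therefore the treewidth is 5.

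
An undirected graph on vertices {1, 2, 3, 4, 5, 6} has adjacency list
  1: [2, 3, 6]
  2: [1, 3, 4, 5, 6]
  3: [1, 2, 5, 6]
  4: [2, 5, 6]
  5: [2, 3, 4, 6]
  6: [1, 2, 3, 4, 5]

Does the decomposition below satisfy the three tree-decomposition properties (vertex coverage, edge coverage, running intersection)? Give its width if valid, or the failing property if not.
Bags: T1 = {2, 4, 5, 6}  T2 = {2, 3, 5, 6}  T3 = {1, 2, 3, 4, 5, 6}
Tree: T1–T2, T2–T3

No — bags containing vertex 4 are not connected in the tree.

A tree decomposition must satisfy three properties: every vertex lies in some bag; for every edge, both endpoints lie together in some bag; and for every vertex, the bags containing it form a connected subtree. Here bags containing vertex 4 are not connected in the tree, so the decomposition is invalid.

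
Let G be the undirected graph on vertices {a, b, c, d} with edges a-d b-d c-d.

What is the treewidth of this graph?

1

A width-1 tree decomposition is:
Bags: B1 = {c, d}  B2 = {a, d}  B3 = {b, d}
Tree: B1–B2, B2–B3
The largest bag has 2 vertices, giving width 1; this decomposition certifies tw(G) ≤ 1. Since G has at least one edge (e.g. c–d), it is not an edgeless graph, so tw(G) ≥ 1. Therefore the treewidth is 1.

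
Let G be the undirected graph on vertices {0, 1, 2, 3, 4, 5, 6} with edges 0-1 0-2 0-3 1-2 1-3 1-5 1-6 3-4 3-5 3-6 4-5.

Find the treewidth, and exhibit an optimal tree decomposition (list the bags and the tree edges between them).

Each bag holds 3 vertices, so the decomposition has width 2, which upper-bounds the treewidth. Conversely, {0, 1, 2} is a clique of size 3, and the vertices of any clique must share a bag in every tree decomposition; so some bag has ≥ 3 vertices and tw(G) ≥ 2. Combining the bounds, tw(G) = 2.

Treewidth 2.
One optimal decomposition is:
Bags: B1 = {0, 1, 3}  B2 = {0, 1, 2}  B3 = {1, 3, 5}  B4 = {1, 3, 6}  B5 = {3, 4, 5}
Tree: B1–B2, B1–B3, B3–B4, B3–B5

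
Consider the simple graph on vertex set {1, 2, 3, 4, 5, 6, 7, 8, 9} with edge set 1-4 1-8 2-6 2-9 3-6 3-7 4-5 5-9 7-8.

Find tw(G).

2

A width-2 tree decomposition is:
Bags: B1 = {4, 5, 9}  B2 = {1, 4, 9}  B3 = {1, 8, 9}  B4 = {7, 8, 9}  B5 = {3, 7, 9}  B6 = {3, 6, 9}  B7 = {2, 6, 9}
Tree: B1–B2, B2–B3, B3–B4, B4–B5, B5–B6, B6–B7
Every bag has size at most 3, so the width is 3 − 1 = 2 and tw(G) ≤ 2. The edges 9–5–4–1–8–7–3–6–2–9 form a cycle, so G is not a tree and its treewidth is at least 2. Therefore the treewidth is 2.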